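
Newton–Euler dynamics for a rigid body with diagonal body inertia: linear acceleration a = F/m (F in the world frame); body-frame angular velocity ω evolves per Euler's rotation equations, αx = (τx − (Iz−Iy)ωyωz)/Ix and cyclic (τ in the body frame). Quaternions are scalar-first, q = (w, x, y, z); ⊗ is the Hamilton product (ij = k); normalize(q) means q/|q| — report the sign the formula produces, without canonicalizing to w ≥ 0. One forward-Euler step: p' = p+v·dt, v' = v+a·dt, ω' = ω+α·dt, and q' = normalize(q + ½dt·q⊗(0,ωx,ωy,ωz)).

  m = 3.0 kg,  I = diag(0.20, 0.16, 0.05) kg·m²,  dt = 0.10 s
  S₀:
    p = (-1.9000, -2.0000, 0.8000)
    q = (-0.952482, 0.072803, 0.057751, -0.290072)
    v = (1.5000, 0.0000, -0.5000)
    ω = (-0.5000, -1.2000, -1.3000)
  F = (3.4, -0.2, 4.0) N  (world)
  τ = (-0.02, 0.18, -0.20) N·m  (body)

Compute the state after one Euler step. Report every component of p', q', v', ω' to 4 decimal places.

a = (1.1333, -0.0667, 1.3333)
p' = p + v·dt = (-1.7500, -2.0000, 0.7500)
new velocity v' = (1.6133, -0.0067, -0.3667)
α = I⁻¹(τ − ω×Iω) = (0.7580, 0.5156, -3.5200)
new body rate ω' = (-0.4242, -1.1484, -1.6520)
2q̇ = q⊗(0,ω) = (-0.2713909, 0.0530783, 1.3826583, 1.1797385)
q + ½dt·q⊗(0,ω), renormalized = (-0.9620, 0.0751, 0.1264, -0.2301)

p' = (-1.7500, -2.0000, 0.7500)
q' = (-0.9620, 0.0751, 0.1264, -0.2301)
v' = (1.6133, -0.0067, -0.3667)
ω' = (-0.4242, -1.1484, -1.6520)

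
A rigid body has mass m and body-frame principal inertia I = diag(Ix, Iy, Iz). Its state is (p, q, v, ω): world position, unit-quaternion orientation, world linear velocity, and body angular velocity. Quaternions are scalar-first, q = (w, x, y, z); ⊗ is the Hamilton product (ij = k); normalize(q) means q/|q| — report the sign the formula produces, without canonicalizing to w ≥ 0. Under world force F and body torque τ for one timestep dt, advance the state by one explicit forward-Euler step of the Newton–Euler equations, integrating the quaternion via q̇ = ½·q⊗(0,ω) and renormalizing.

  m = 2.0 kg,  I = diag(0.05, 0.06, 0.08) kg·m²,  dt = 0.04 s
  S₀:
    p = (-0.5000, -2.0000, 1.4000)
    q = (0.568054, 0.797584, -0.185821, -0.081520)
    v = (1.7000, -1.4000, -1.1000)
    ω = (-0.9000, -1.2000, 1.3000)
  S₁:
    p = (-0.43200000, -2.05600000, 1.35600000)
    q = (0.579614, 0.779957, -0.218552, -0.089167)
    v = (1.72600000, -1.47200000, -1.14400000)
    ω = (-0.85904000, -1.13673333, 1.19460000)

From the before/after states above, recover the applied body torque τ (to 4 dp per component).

Δω = ω₁−ω₀ = (0.04096000, 0.06326667, -0.10540000)
I·α + gyro = (0.0200, 0.1300, -0.2000)

τ = (0.0200, 0.1300, -0.2000)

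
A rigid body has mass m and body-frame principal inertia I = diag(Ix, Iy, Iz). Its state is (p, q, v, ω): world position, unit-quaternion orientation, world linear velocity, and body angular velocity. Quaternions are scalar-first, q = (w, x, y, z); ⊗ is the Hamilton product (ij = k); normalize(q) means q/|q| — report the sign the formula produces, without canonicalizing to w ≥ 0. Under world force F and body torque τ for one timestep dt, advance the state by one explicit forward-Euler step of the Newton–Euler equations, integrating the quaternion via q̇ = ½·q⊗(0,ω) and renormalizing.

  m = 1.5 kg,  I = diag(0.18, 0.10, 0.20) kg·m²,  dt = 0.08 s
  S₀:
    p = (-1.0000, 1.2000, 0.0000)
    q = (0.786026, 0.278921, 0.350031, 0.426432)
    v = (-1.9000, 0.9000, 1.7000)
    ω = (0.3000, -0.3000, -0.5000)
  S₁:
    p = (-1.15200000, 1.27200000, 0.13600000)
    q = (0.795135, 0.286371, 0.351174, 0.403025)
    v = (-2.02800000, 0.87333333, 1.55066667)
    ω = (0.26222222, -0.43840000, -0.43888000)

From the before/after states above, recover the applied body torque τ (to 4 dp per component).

τ = (-0.0700, -0.1700, 0.1600)

Δω = ω₁−ω₀ = (-0.03777778, -0.13840000, 0.06112000)
gyro term ω₀×Iω₀ = (0.0150, 0.0030, 0.0072)
τ = I·(Δω/dt) + ω₀×(Iω₀) = (-0.0700, -0.1700, 0.1600)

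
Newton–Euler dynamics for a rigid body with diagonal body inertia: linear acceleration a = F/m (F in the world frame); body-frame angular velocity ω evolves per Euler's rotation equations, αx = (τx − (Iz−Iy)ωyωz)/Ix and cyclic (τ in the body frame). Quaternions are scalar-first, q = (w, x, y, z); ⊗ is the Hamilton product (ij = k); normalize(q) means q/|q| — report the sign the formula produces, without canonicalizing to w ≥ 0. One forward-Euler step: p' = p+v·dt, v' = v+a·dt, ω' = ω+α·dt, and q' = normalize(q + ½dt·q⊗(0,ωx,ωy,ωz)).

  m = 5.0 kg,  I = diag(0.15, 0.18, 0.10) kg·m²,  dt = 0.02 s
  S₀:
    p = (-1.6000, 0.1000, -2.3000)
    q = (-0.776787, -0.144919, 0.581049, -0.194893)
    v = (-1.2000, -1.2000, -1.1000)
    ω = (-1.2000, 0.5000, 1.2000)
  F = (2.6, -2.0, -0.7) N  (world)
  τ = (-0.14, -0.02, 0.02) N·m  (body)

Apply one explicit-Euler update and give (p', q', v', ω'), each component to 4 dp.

gyro term ω×Iω = (-0.0480, -0.0720, -0.0180)
α = I⁻¹(τ − ω×Iω) = (-0.6133, 0.2889, 0.3800)
ω + α·dt = (-1.2123, 0.5058, 1.2076)
2q̇ = q⊗(0,ω) = (-0.2305557, 1.7268497, 0.0193809, -0.3073451)
q' = normalize(q + ½dt·q⊗(0,ω)) = (-0.7790, -0.1276, 0.5812, -0.1979)
new position p' = (-1.6240, 0.0760, -2.3220)
v + (F/m)dt = (-1.1896, -1.2080, -1.1028)

p' = (-1.6240, 0.0760, -2.3220)
q' = (-0.7790, -0.1276, 0.5812, -0.1979)
v' = (-1.1896, -1.2080, -1.1028)
ω' = (-1.2123, 0.5058, 1.2076)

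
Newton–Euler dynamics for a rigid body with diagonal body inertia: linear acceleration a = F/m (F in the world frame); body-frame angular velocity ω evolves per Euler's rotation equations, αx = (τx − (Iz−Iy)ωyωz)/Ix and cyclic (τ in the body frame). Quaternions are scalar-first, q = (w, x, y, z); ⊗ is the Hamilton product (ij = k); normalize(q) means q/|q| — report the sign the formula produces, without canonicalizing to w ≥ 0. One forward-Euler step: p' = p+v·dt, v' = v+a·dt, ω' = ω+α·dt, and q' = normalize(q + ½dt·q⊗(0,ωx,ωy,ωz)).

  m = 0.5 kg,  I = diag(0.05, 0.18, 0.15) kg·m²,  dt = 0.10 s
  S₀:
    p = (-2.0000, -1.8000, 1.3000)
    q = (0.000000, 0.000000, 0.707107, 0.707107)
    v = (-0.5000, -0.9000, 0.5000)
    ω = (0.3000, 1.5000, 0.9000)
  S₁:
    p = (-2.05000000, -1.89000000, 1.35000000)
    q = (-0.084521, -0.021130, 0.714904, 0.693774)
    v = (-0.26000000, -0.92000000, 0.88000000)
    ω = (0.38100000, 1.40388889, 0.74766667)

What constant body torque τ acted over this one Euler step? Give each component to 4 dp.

τ = (0.0000, -0.2000, -0.1700)

Δω = ω₁−ω₀ = (0.08100000, -0.09611111, -0.15233333)
ω₀×(Iω₀) = (-0.0405, -0.0270, 0.0585)
I·α + gyro = (0.0000, -0.2000, -0.1700)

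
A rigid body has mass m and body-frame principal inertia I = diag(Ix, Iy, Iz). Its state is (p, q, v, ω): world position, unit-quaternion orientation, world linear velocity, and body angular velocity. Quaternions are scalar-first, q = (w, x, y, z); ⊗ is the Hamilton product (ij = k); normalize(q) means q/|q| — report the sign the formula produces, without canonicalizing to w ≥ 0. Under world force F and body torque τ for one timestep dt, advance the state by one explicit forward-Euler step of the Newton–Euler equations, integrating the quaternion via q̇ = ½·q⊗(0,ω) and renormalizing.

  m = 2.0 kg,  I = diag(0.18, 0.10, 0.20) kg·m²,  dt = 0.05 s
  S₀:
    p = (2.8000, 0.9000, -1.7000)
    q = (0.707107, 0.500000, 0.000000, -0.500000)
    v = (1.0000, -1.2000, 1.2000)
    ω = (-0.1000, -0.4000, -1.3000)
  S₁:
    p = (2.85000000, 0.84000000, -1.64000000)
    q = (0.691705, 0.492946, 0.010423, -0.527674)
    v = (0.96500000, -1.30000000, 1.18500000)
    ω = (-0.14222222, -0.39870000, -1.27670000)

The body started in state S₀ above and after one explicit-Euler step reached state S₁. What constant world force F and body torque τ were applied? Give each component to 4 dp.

F = (-1.4000, -4.0000, -0.6000)
τ = (-0.1000, 0.0000, 0.0900)

rate change Δω = (-0.04222222, 0.00130000, 0.02330000)
I·α + gyro = (-0.1000, 0.0000, 0.0900)
velocity change Δv = (-0.03500000, -0.10000000, -0.01500000)
m·(v₁−v₀)/dt = (-1.4000, -4.0000, -0.6000)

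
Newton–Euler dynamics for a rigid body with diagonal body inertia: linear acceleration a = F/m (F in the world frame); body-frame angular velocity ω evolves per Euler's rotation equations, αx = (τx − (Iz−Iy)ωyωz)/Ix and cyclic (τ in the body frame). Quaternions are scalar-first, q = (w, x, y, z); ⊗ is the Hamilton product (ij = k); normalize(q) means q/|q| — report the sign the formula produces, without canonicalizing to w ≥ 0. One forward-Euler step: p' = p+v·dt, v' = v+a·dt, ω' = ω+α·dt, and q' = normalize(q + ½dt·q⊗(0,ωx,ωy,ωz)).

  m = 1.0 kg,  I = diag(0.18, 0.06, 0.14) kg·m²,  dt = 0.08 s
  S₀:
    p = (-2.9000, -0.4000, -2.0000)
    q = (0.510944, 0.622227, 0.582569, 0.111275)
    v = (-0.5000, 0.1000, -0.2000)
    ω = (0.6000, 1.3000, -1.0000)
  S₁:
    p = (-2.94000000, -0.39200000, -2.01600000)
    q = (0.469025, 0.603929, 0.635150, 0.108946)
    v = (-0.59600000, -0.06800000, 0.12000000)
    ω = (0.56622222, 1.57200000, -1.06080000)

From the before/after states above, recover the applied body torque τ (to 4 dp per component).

rate change Δω = (-0.03377778, 0.27200000, -0.06080000)
applied torque τ = (-0.1800, 0.1800, -0.2000)

τ = (-0.1800, 0.1800, -0.2000)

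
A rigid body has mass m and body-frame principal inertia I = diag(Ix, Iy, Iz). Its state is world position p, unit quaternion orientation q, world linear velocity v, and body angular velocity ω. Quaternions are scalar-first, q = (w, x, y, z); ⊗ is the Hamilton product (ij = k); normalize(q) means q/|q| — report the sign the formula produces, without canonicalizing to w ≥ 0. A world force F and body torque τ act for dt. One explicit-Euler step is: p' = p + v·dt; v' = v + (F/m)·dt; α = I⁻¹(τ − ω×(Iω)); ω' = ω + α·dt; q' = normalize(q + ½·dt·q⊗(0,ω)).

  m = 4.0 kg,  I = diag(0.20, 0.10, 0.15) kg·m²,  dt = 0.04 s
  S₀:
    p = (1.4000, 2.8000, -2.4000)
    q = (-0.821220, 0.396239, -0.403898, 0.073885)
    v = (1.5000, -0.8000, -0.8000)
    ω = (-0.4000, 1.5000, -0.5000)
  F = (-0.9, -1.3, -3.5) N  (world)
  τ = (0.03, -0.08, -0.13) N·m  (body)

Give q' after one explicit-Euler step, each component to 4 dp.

q' = (-0.8048, 0.4044, -0.4249, 0.0907)

Hamilton product q⊗(0,ω) = (0.8012851, 0.4196095, -1.0632645, 0.8434093)
updated quaternion q' = (-0.8048, 0.4044, -0.4249, 0.0907)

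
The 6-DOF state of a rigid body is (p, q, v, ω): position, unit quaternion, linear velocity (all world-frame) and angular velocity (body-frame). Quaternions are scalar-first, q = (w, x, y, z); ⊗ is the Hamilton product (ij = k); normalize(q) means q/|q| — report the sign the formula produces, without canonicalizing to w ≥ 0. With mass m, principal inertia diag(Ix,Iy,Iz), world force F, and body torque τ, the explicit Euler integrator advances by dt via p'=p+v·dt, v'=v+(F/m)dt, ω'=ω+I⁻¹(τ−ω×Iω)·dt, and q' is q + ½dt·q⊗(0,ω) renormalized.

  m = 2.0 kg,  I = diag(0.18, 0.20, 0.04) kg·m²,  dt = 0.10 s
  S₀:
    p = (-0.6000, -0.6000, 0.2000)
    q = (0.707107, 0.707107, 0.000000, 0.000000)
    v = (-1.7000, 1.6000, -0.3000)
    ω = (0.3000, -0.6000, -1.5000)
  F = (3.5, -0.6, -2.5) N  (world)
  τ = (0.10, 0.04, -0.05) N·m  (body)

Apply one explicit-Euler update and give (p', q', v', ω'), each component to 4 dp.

p' = (-0.7700, -0.4400, 0.1700)
q' = (0.6942, 0.7153, 0.0317, -0.0740)
v' = (-1.5250, 1.5700, -0.4250)
ω' = (0.4356, -0.5485, -1.6160)

ω×(Iω) gyroscopic = (-0.1440, -0.0630, -0.0036)
(τ − ω×Iω)/I = (1.3556, 0.5150, -1.1600)
ω + α·dt = (0.4356, -0.5485, -1.6160)
Hamilton product q⊗(0,ω) = (-0.2121321, 0.2121321, 0.6363963, -1.4849247)
q' = normalize(q + ½dt·q⊗(0,ω)) = (0.6942, 0.7153, 0.0317, -0.0740)
p + v·dt = (-0.7700, -0.4400, 0.1700)
v + (F/m)dt = (-1.5250, 1.5700, -0.4250)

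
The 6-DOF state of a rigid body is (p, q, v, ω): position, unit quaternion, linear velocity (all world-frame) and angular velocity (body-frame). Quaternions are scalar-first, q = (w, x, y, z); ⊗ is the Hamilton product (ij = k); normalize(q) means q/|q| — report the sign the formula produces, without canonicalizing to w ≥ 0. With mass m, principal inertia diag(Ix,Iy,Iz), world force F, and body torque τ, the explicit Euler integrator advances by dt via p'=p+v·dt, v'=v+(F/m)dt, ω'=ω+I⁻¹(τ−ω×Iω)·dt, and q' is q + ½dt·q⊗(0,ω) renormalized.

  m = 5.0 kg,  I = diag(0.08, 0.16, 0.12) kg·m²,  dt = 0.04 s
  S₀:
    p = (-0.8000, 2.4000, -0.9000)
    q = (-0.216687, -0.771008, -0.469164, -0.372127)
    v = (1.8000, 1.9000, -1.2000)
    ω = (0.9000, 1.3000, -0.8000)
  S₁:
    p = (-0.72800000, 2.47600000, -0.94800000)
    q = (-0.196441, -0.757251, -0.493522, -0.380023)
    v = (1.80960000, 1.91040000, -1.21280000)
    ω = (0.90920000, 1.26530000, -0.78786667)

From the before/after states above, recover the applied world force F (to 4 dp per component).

velocity change Δv = (0.00960000, 0.01040000, -0.01280000)
F = m·Δv/dt = (1.2000, 1.3000, -1.6000)

F = (1.2000, 1.3000, -1.6000)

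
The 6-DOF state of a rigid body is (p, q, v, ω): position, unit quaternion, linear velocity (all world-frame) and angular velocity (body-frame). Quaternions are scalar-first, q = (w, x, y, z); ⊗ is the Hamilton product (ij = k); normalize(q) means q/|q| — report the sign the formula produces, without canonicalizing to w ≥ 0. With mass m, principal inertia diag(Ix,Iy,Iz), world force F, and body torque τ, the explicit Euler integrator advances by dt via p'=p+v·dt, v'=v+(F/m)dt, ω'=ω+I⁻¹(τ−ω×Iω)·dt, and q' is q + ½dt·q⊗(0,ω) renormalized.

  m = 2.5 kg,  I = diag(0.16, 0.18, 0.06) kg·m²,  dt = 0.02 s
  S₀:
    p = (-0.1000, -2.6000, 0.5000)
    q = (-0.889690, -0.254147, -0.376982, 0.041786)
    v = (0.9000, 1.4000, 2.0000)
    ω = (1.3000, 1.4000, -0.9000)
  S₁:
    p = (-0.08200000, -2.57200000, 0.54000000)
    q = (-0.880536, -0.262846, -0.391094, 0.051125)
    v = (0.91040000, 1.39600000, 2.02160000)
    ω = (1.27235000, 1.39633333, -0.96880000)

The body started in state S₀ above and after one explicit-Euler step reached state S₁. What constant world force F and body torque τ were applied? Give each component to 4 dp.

F = (1.3000, -0.5000, 2.7000)
τ = (-0.0700, -0.1500, -0.1700)

Δω = ω₁−ω₀ = (-0.02765000, -0.00366667, -0.06880000)
I·α + gyro = (-0.0700, -0.1500, -0.1700)
Δv = v₁−v₀ = (0.01040000, -0.00400000, 0.02160000)
m·(v₁−v₀)/dt = (1.3000, -0.5000, 2.7000)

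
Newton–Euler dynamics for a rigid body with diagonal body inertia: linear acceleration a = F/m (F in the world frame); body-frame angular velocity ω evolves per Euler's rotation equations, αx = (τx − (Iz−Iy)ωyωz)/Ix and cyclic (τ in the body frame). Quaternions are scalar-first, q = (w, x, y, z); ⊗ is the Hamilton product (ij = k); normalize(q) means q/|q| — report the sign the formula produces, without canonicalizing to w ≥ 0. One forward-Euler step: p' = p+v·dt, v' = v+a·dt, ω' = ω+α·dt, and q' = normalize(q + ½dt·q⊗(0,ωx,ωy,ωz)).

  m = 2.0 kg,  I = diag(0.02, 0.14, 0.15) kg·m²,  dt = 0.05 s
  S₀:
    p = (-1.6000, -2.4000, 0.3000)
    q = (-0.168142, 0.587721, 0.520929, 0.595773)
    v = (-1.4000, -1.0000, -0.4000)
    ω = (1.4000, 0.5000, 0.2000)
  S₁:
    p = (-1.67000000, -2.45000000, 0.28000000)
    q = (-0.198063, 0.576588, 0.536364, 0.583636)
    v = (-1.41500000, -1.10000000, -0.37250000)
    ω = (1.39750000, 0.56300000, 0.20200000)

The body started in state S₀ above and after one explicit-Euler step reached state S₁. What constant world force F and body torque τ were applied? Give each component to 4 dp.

F = (-0.6000, -4.0000, 1.1000)
τ = (0.0000, 0.1400, 0.0900)

Δω = ω₁−ω₀ = (-0.00250000, 0.06300000, 0.00200000)
precession coupling = (0.0010, -0.0364, 0.0840)
applied torque τ = (0.0000, 0.1400, 0.0900)
v₁ − v₀ = (-0.01500000, -0.10000000, 0.02750000)
F = m·Δv/dt = (-0.6000, -4.0000, 1.1000)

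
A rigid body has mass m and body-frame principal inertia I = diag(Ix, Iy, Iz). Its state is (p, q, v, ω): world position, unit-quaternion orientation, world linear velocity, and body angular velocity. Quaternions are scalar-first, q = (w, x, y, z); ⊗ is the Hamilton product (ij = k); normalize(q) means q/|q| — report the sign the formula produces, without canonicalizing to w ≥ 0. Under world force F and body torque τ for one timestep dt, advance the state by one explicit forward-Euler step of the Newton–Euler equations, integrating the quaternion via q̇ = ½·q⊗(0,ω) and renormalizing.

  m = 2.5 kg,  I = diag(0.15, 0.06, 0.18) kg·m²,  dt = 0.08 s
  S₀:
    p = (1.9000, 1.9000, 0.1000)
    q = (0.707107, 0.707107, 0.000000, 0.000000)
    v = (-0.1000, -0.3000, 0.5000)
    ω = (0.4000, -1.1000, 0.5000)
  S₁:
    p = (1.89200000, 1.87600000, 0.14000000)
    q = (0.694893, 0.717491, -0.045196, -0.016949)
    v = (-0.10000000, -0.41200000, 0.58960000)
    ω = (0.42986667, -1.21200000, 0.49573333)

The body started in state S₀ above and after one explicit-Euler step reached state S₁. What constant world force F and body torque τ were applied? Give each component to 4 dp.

F = (0.0000, -3.5000, 2.8000)
τ = (-0.0100, -0.0900, 0.0300)

rate change Δω = (0.02986667, -0.11200000, -0.00426667)
I·α + gyro = (-0.0100, -0.0900, 0.0300)
v₁ − v₀ = (0.00000000, -0.11200000, 0.08960000)
applied force F = (0.0000, -3.5000, 2.8000)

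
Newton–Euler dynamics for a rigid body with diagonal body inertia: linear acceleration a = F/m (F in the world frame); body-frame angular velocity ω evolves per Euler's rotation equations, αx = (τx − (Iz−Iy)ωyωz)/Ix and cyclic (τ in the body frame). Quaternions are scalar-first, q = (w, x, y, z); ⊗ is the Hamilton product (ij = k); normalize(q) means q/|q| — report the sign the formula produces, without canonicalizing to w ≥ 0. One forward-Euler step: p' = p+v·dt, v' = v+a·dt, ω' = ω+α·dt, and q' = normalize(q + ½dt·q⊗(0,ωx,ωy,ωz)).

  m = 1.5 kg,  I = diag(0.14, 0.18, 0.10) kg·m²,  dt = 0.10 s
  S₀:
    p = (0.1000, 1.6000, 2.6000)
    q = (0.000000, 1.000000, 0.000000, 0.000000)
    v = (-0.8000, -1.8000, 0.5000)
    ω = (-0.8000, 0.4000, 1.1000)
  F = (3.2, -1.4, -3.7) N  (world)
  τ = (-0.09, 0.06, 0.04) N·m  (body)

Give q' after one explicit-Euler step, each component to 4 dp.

q⊗(0,ω) = (0.8000000, 0.0000000, -1.1000000, 0.4000000)
q' = normalize(q + ½dt·q⊗(0,ω)) = (0.0399, 0.9975, -0.0549, 0.0199)

q' = (0.0399, 0.9975, -0.0549, 0.0199)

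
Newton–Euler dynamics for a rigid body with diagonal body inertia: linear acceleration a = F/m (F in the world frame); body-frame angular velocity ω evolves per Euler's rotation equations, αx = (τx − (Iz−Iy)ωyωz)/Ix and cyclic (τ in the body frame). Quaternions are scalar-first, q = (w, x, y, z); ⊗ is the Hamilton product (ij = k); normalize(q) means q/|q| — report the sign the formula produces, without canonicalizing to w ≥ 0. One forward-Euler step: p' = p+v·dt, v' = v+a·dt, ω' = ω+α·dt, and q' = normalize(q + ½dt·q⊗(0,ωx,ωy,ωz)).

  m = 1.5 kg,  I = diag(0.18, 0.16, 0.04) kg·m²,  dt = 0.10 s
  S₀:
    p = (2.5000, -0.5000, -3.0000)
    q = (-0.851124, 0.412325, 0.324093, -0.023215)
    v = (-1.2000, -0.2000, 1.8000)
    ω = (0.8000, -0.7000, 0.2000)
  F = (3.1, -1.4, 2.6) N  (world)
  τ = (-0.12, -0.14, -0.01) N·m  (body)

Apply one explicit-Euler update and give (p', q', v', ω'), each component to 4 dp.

p' = (2.3800, -0.5200, -2.8200)
q' = (-0.8548, 0.3802, 0.3483, -0.0590)
v' = (-0.9933, -0.2933, 1.9733)
ω' = (0.7240, -0.8015, 0.1470)

(τ − ω×Iω)/I = (-0.7600, -1.0150, -0.5300)
ω + α·dt = (0.7240, -0.8015, 0.1470)
q⊗(0,ω) = (-0.0983519, -0.6323311, 0.4947498, -0.7181267)
q + ½dt·q⊗(0,ω), renormalized = (-0.8548, 0.3802, 0.3483, -0.0590)
p + v·dt = (2.3800, -0.5200, -2.8200)
v + (F/m)dt = (-0.9933, -0.2933, 1.9733)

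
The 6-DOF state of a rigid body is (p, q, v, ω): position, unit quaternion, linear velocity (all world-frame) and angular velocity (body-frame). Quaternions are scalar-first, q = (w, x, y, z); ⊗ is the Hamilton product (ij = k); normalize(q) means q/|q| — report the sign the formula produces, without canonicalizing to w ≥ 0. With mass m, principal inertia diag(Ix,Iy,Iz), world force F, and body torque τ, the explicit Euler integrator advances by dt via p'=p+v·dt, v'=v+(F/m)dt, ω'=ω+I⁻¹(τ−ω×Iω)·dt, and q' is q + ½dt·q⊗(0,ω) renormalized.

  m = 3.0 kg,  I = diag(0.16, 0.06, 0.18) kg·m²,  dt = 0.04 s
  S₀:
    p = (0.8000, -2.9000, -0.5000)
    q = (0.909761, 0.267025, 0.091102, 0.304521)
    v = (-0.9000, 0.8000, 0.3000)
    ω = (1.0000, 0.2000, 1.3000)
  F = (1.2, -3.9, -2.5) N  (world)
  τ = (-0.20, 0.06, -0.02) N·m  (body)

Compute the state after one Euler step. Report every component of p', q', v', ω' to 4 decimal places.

(τ − ω×Iω)/I = (-1.4450, 1.4333, 0.0000)
ω + α·dt = (0.9422, 0.2573, 1.3000)
q⊗(0,ω) = (-0.6811227, 0.9672894, 0.1393407, 1.1449923)
q + ½dt·q⊗(0,ω), renormalized = (0.8956, 0.2862, 0.0938, 0.3272)
a = F/m = (0.4000, -1.3000, -0.8333)
new position p' = (0.7640, -2.8680, -0.4880)
v' = v + a·dt = (-0.8840, 0.7480, 0.2667)

p' = (0.7640, -2.8680, -0.4880)
q' = (0.8956, 0.2862, 0.0938, 0.3272)
v' = (-0.8840, 0.7480, 0.2667)
ω' = (0.9422, 0.2573, 1.3000)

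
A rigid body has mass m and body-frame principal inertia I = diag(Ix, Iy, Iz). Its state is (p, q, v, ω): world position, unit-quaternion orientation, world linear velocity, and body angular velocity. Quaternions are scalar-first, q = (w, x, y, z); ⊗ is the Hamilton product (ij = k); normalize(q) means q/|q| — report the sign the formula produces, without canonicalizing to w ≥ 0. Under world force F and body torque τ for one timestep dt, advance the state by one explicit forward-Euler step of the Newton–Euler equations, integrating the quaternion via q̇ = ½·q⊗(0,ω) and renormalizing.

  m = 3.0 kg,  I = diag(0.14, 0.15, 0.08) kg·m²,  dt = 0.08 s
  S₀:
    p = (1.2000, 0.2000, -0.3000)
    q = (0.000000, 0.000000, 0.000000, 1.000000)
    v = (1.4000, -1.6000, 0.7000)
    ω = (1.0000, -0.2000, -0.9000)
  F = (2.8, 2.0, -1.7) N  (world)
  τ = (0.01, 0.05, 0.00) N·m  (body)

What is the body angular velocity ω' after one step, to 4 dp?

ω×(Iω) gyroscopic = (-0.0126, -0.0540, -0.0020)
α = I⁻¹(τ − ω×Iω) = (0.1614, 0.6933, 0.0250)
new body rate ω' = (1.0129, -0.1445, -0.8980)

ω' = (1.0129, -0.1445, -0.8980)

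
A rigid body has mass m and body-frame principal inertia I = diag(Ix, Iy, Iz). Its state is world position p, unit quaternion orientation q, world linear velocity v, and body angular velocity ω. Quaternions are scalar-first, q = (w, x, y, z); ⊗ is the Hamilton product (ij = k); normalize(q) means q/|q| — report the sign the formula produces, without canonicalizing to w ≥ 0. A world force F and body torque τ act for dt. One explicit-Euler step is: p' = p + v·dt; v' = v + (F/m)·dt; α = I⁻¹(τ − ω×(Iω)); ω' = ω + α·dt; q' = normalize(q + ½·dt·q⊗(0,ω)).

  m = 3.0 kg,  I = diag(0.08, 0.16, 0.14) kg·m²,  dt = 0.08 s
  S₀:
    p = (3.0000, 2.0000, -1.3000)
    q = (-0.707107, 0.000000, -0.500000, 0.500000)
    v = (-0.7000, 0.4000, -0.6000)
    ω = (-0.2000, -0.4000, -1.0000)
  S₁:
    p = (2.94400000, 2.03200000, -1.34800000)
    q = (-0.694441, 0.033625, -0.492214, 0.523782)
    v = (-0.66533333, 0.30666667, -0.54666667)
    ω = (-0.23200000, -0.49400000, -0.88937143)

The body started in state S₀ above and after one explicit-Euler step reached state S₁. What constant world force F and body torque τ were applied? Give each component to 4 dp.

F = (1.3000, -3.5000, 2.0000)
τ = (-0.0400, -0.2000, 0.2000)

v₁ − v₀ = (0.03466667, -0.09333333, 0.05333333)
applied force F = (1.3000, -3.5000, 2.0000)
Δω = ω₁−ω₀ = (-0.03200000, -0.09400000, 0.11062857)
applied torque τ = (-0.0400, -0.2000, 0.2000)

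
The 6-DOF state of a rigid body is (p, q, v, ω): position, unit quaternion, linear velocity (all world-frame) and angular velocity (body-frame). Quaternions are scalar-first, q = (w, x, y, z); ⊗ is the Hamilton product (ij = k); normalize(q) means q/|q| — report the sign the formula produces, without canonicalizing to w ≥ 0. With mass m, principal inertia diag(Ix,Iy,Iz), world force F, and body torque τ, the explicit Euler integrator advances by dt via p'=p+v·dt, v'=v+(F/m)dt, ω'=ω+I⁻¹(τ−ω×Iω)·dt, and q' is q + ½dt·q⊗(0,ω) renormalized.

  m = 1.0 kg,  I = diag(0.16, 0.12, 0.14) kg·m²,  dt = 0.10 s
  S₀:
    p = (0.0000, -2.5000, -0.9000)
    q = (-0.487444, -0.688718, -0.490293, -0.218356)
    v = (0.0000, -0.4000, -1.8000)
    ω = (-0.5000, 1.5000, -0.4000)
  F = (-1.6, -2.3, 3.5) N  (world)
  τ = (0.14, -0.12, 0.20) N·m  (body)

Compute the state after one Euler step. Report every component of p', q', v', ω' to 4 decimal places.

p' = (0.0000, -2.5400, -1.0800)
q' = (-0.4707, -0.6482, -0.5334, -0.2716)
v' = (-0.1600, -0.6300, -1.4500)
ω' = (-0.4050, 1.3967, -0.2786)

precession coupling ω×(Iω) = (-0.0120, 0.0040, 0.0300)
angular accel α = (0.9500, -1.0333, 1.2143)
new body rate ω' = (-0.4050, 1.3967, -0.2786)
Hamilton product q⊗(0,ω) = (0.3037381, 0.7673732, -0.8974752, -1.0832459)
updated quaternion q' = (-0.4707, -0.6482, -0.5334, -0.2716)
p' = p + v·dt = (0.0000, -2.5400, -1.0800)
v + (F/m)dt = (-0.1600, -0.6300, -1.4500)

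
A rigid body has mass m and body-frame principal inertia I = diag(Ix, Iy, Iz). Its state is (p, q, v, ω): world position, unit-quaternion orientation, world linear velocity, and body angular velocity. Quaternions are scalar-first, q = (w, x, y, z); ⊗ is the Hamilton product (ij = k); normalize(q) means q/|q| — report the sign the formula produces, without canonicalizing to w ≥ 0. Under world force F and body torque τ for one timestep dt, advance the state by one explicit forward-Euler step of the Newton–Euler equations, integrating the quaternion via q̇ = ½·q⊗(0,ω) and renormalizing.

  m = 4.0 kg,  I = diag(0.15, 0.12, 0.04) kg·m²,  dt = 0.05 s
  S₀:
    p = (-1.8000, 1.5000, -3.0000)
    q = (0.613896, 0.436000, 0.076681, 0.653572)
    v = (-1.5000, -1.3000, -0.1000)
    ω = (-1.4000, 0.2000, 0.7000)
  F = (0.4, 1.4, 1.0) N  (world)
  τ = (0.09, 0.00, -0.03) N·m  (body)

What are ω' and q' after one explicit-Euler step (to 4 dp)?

precession coupling ω×(Iω) = (-0.0112, -0.1078, 0.0084)
α = I⁻¹(τ − ω×Iω) = (0.6747, 0.8983, -0.9600)
new body rate ω' = (-1.3663, 0.2449, 0.6520)
q⊗(0,ω) = (0.1375634, -0.9364921, -1.0974216, 0.6242806)
q' = normalize(q + ½dt·q⊗(0,ω)) = (0.6169, 0.4123, 0.0492, 0.6687)

ω' = (-1.3663, 0.2449, 0.6520)
q' = (0.6169, 0.4123, 0.0492, 0.6687)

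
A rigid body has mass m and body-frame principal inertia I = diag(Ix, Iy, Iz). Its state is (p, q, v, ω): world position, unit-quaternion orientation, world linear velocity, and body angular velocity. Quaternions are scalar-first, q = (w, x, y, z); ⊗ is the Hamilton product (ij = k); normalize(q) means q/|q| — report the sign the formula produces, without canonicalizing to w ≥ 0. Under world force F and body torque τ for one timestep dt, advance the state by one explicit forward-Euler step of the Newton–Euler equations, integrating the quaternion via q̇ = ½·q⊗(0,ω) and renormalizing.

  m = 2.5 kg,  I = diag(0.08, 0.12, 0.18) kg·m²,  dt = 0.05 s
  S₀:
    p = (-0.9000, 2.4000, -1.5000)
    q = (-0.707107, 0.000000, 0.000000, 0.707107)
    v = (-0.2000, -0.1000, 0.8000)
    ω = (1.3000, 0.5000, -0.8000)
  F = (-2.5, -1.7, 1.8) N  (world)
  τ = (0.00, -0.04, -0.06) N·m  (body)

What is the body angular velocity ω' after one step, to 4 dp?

ω' = (1.3150, 0.4400, -0.8239)

precession coupling ω×(Iω) = (-0.0240, 0.1040, 0.0260)
angular accel α = (0.3000, -1.2000, -0.4778)
ω' = ω + α·dt = (1.3150, 0.4400, -0.8239)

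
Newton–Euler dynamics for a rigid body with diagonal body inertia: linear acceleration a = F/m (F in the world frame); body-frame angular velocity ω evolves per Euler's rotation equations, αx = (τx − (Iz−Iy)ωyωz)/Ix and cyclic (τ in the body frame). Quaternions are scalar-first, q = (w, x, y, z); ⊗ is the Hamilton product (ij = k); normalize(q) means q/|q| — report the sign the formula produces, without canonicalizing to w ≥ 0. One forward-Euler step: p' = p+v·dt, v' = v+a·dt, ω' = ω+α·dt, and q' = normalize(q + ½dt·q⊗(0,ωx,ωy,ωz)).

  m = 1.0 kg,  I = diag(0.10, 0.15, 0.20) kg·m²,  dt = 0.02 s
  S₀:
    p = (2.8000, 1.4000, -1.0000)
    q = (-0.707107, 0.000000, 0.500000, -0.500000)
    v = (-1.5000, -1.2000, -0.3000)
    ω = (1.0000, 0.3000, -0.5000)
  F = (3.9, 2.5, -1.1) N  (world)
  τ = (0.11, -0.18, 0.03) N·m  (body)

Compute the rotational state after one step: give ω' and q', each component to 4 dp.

ω' = (1.0235, 0.2693, -0.4985)
q' = (-0.7111, -0.0081, 0.4928, -0.5014)

α = I⁻¹(τ − ω×Iω) = (1.1750, -1.5333, 0.0750)
ω' = ω + α·dt = (1.0235, 0.2693, -0.4985)
2q̇ = q⊗(0,ω) = (-0.4000000, -0.8071070, -0.7121321, -0.1464465)
updated quaternion q' = (-0.7111, -0.0081, 0.4928, -0.5014)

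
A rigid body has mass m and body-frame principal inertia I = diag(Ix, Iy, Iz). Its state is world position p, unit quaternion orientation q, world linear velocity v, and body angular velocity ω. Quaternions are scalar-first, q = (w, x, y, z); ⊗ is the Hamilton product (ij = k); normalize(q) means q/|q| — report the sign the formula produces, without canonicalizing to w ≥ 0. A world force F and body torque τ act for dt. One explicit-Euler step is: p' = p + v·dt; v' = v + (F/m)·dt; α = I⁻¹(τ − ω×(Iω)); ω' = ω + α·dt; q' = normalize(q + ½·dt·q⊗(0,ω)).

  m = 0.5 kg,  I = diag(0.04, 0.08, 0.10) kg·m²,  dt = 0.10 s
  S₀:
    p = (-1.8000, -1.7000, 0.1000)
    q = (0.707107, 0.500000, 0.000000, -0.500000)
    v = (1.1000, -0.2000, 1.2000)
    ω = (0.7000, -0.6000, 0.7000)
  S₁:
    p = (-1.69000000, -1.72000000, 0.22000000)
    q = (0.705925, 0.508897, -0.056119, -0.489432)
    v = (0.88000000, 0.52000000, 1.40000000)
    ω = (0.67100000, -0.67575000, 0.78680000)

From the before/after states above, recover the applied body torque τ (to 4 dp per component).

τ = (-0.0200, -0.0900, 0.0700)

Δω = ω₁−ω₀ = (-0.02900000, -0.07575000, 0.08680000)
gyro term ω₀×Iω₀ = (-0.0084, -0.0294, -0.0168)
I·α + gyro = (-0.0200, -0.0900, 0.0700)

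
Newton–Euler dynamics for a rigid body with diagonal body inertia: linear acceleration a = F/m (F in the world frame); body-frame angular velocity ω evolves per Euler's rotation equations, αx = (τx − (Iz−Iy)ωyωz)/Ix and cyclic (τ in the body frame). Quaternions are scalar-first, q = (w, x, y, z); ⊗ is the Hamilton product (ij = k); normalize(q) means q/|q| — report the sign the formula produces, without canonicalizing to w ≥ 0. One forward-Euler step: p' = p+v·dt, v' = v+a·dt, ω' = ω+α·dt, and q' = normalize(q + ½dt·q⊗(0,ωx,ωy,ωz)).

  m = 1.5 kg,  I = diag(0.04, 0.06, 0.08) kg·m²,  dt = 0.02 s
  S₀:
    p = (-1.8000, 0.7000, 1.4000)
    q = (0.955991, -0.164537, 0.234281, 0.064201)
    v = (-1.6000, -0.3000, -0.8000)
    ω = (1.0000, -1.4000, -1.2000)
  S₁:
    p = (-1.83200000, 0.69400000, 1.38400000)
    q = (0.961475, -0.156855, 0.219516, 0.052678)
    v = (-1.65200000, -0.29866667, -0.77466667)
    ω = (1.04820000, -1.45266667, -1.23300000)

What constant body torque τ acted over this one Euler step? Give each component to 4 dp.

τ = (0.1300, -0.1100, -0.1600)

rate change Δω = (0.04820000, -0.05266667, -0.03300000)
gyro term ω₀×Iω₀ = (0.0336, 0.0480, -0.0280)
I·α + gyro = (0.1300, -0.1100, -0.1600)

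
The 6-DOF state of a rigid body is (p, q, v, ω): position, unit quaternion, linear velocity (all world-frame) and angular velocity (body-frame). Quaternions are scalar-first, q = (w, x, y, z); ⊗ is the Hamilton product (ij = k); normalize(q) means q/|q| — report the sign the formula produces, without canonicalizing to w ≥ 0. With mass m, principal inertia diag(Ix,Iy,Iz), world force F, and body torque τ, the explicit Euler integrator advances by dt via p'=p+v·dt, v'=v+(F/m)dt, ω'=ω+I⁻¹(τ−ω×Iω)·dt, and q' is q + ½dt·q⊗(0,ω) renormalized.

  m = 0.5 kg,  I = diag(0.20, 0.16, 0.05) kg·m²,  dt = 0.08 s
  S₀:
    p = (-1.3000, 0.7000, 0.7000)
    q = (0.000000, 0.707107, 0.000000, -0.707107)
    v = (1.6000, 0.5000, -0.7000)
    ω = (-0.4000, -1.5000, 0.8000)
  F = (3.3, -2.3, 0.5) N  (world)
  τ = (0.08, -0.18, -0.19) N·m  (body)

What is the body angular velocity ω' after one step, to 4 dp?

ω×(Iω) gyroscopic = (0.1320, -0.0480, -0.0240)
α = I⁻¹(τ − ω×Iω) = (-0.2600, -0.8250, -3.3200)
ω + α·dt = (-0.4208, -1.5660, 0.5344)

ω' = (-0.4208, -1.5660, 0.5344)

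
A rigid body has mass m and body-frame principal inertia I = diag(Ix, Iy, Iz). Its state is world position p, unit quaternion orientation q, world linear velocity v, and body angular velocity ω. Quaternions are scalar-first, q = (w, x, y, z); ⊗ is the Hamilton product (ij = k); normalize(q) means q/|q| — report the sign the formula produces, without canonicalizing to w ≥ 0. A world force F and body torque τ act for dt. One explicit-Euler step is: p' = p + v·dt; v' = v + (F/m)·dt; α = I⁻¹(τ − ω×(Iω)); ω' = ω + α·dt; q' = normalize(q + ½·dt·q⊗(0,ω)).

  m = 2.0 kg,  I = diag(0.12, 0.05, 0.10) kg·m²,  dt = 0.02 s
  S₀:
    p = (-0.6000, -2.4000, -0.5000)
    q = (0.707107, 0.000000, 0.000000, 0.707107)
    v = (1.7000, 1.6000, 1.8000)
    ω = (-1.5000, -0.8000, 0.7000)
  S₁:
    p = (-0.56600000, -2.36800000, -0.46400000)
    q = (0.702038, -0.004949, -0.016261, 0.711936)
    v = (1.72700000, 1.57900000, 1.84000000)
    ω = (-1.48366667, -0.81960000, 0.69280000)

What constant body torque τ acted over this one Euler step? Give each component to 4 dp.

τ = (0.0700, -0.0700, -0.1200)

rate change Δω = (0.01633333, -0.01960000, -0.00720000)
gyro term ω₀×Iω₀ = (-0.0280, -0.0210, -0.0840)
τ = I·(Δω/dt) + ω₀×(Iω₀) = (0.0700, -0.0700, -0.1200)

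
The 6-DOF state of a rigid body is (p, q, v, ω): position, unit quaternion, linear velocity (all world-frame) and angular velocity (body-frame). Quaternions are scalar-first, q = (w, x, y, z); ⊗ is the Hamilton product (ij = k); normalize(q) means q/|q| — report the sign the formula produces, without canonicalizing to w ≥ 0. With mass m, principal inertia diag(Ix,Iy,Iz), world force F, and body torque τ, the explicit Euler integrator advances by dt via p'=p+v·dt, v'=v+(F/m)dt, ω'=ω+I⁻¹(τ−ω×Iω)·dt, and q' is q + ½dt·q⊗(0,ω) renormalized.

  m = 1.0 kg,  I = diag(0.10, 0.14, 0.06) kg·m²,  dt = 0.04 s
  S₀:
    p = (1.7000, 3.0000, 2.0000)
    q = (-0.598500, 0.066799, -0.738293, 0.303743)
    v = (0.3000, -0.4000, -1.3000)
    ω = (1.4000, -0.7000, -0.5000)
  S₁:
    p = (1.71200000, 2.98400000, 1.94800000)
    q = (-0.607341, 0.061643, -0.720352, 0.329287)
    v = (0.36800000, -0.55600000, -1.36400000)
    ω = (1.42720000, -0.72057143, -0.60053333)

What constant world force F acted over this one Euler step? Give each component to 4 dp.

F = (1.7000, -3.9000, -1.6000)

v₁ − v₀ = (0.06800000, -0.15600000, -0.06400000)
applied force F = (1.7000, -3.9000, -1.6000)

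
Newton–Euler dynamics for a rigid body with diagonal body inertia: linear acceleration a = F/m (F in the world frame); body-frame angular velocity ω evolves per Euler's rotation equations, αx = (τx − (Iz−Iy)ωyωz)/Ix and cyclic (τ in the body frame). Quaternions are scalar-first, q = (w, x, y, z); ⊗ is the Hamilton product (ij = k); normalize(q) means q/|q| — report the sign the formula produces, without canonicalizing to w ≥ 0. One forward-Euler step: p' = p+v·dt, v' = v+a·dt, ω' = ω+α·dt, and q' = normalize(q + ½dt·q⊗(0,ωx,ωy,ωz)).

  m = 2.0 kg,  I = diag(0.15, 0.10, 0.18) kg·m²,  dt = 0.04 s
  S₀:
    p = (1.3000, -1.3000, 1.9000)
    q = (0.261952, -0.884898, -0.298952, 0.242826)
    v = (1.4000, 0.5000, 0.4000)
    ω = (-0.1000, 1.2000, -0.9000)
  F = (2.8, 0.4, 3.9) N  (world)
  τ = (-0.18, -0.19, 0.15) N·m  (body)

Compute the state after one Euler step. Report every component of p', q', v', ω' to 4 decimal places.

p' = (1.3560, -1.2800, 1.9160)
q' = (0.2716, -0.8855, -0.3089, 0.2162)
v' = (1.4560, 0.5080, 0.4780)
ω' = (-0.1250, 1.1251, -0.8680)

a = (1.4000, 0.2000, 1.9500)
p + v·dt = (1.3560, -1.2800, 1.9160)
v' = v + a·dt = (1.4560, 0.5080, 0.4780)
α = I⁻¹(τ − ω×Iω) = (-0.6240, -1.8730, 0.8000)
ω' = ω + α·dt = (-0.1250, 1.1251, -0.8680)
q⊗(0,ω) = (0.4887960, -0.0485296, -0.5063484, -1.3275296)
q + ½dt·q⊗(0,ω), renormalized = (0.2716, -0.8855, -0.3089, 0.2162)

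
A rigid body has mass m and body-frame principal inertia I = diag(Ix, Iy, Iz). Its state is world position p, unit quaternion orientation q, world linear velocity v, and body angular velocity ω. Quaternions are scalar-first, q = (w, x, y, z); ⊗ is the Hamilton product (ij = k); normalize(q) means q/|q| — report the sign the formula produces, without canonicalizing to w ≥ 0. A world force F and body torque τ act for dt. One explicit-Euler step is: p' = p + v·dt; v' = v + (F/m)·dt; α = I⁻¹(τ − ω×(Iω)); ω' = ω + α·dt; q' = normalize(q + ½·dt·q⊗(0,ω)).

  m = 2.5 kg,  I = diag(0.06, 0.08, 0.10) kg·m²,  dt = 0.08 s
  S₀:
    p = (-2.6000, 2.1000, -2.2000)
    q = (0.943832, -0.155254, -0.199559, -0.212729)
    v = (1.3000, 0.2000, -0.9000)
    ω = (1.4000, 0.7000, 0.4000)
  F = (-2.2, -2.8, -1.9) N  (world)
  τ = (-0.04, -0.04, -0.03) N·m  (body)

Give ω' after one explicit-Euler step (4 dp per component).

gyro term ω×Iω = (0.0056, -0.0224, 0.0196)
(τ − ω×Iω)/I = (-0.7600, -0.2200, -0.4960)
new body rate ω' = (1.3392, 0.6824, 0.3603)

ω' = (1.3392, 0.6824, 0.3603)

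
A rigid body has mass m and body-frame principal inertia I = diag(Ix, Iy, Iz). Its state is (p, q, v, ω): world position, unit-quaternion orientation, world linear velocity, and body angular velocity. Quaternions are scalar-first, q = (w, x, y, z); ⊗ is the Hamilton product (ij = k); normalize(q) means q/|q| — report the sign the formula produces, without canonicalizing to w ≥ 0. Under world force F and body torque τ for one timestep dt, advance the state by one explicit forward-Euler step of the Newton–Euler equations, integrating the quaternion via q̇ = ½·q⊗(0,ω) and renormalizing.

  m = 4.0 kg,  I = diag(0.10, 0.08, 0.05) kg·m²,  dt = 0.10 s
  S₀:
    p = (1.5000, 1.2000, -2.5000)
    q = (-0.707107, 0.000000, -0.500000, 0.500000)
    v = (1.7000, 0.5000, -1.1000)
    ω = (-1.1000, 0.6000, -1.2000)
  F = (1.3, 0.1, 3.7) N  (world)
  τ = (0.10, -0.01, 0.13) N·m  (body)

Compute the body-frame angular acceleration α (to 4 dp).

ω×(Iω) gyroscopic = (0.0216, 0.0660, 0.0132)
angular accel α = (0.7840, -0.9500, 2.3360)

α = (0.7840, -0.9500, 2.3360)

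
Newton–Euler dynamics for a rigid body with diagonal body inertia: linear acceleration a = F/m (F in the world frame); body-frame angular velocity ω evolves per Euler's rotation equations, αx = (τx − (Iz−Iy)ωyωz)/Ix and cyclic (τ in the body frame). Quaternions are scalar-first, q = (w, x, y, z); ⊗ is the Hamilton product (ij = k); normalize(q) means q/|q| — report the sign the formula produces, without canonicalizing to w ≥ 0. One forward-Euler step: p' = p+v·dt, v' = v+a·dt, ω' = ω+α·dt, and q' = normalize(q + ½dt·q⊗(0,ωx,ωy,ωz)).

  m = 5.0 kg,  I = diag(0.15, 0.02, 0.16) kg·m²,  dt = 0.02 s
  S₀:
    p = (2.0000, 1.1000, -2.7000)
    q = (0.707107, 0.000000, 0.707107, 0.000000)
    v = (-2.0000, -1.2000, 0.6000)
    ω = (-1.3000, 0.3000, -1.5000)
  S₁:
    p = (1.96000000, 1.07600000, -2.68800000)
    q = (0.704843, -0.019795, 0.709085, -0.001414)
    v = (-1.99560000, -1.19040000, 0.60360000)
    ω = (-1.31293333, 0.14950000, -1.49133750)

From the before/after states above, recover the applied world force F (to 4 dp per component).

F = (1.1000, 2.4000, 0.9000)

v₁ − v₀ = (0.00440000, 0.00960000, 0.00360000)
F = m·Δv/dt = (1.1000, 2.4000, 0.9000)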